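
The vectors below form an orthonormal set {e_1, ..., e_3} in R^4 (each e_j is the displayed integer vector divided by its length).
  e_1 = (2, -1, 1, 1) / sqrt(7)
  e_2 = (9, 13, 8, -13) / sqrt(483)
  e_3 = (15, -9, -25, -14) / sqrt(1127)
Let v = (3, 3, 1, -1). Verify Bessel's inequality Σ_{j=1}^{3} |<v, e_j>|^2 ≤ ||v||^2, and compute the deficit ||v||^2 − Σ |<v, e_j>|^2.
Σ |<v, e_j>|^2 = 17; ||v||^2 = 20; deficit = 3

Write each e_j = u_j / sqrt(<u_j, u_j>) where u_j is the displayed integer vector. Then <v, e_j> = <v, u_j> / sqrt(<u_j, u_j>), so |<v, e_j>|^2 = <v, u_j>^2 / <u_j, u_j>.
Coefficients: <v, e_1> = 3/sqrt(7), <v, e_2> = 87/sqrt(483), <v, e_3> = 7/sqrt(1127).
Square and sum: Σ |<v, e_j>|^2 = 17.
Compute ||v||^2 = v·v = 20.
Deficit = 20 − 17 = 3 ≥ 0, confirming Bessel's inequality. (The deficit equals ||v − Σ <v,e_j> e_j||^2, the squared distance from v to span{e_j}.)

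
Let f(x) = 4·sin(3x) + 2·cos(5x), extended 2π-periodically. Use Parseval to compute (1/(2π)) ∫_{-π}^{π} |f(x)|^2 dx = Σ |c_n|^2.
Σ |c_n|^2 = 10

Expand |f|^2 and use orthogonality of {sin(nx), cos(mx)} on [-π, π]:
  ∫_{-π}^{π} sin(nx)^2 dx = π, ∫ cos(mx)^2 dx = π, and cross terms integrate to 0.
So ∫_{-π}^{π} f(x)^2 dx = 4^2 · π + 2^2 · π = (16 + 4)π.
Divide by 2π: (16 + 4)/2 = 10.
By Parseval, this equals Σ |c_n|^2.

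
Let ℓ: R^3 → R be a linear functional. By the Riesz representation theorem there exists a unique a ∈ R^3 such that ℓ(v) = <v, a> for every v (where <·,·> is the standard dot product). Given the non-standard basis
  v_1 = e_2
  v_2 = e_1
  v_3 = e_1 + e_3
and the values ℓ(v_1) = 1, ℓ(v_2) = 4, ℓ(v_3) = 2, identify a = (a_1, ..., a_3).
a = (4, 1, -2)

Write a = (a_1, ..., a_3) in the standard basis. For each basis vector v_i, ℓ(v_i) = <v_i, a> is a linear equation in the a_j's. Collect the n equations into a matrix system V a = ℓ, where row i of V is v_i (expressed in the standard basis). Since V is invertible (lower-triangular with 1s on the diagonal, up to permutation), solve by back-substitution:
  V =
[[0, 1, 0],
 [1, 0, 0],
 [1, 0, 1]]
  V a = (1, 4, 2)
Solving gives a = (4, 1, -2).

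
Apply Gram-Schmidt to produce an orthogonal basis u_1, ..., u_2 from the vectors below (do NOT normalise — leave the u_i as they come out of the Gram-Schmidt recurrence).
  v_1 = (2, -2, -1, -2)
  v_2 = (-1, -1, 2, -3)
Orthogonal basis:
  u_1 = (2, -2, -1, -2)
  u_2 = (-21/13, -5/13, 30/13, -31/13)

Apply the Gram-Schmidt recurrence
  u_1 = v_1
  u_i = v_i − Σ_{j<i} ((v_i · u_j) / (u_j · u_j)) · u_j.

Step by step this gives:
  u_1 = (2, -2, -1, -2)
  u_2 = (-21/13, -5/13, 30/13, -31/13)

Orthogonality check:
  u_2 · u_1 = 0 (should be 0)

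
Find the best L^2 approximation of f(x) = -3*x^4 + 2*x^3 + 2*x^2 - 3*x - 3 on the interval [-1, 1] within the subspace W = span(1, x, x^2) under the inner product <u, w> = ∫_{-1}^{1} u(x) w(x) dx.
g(x) = -4*x^2/7 - 9*x/5 - 96/35

The best approximation g ∈ W is the orthogonal projection of f onto W. Writing g = a_0 + a_1 x + a_2 x^2, the coefficients solve the normal equations G · a = b where
  G_{ij} = <φ_i, φ_j> and b_i = <f, φ_i>, with φ_0 = 1, φ_1 = x, φ_2 = x^2.
G =
  [2, 0, 2/3]
  [0, 2/3, 0]
  [2/3, 0, 2/5],
b = (-88/15, -6/5, -72/35).
Solving gives a_0 = -96/35, a_1 = -9/5, a_2 = -4/7, so
  g(x) = -4*x^2/7 - 9*x/5 - 96/35.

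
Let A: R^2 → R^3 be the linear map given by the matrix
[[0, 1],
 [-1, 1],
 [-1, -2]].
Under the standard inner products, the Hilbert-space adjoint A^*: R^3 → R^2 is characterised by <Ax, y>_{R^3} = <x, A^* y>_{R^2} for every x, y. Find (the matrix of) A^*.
A^* = A^T =
[[0, -1, -1],
 [1, 1, -2]]

For real matrices with standard dot products, the defining identity <Ax, y> = <x, A^* y> gives (Ax)^T y = x^T (A^*) y, i.e. x^T A^T y = x^T (A^*) y. Since this holds for all x, y, we must have A^* = A^T. Therefore
A^* =
[[0, -1, -1],
 [1, 1, -2]].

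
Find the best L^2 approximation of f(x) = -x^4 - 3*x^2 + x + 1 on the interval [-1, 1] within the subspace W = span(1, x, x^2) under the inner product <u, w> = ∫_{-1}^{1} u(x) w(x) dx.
g(x) = -27*x^2/7 + x + 38/35

The best approximation g ∈ W is the orthogonal projection of f onto W. Writing g = a_0 + a_1 x + a_2 x^2, the coefficients solve the normal equations G · a = b where
  G_{ij} = <φ_i, φ_j> and b_i = <f, φ_i>, with φ_0 = 1, φ_1 = x, φ_2 = x^2.
G =
  [2, 0, 2/3]
  [0, 2/3, 0]
  [2/3, 0, 2/5],
b = (-2/5, 2/3, -86/105).
Solving gives a_0 = 38/35, a_1 = 1, a_2 = -27/7, so
  g(x) = -27*x^2/7 + x + 38/35.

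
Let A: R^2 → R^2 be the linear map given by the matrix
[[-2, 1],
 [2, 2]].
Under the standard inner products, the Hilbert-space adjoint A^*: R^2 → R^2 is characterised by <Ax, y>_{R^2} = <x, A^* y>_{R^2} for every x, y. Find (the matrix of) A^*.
A^* = A^T =
[[-2, 2],
 [1, 2]]

For real matrices with standard dot products, the defining identity <Ax, y> = <x, A^* y> gives (Ax)^T y = x^T (A^*) y, i.e. x^T A^T y = x^T (A^*) y. Since this holds for all x, y, we must have A^* = A^T. Therefore
A^* =
[[-2, 2],
 [1, 2]].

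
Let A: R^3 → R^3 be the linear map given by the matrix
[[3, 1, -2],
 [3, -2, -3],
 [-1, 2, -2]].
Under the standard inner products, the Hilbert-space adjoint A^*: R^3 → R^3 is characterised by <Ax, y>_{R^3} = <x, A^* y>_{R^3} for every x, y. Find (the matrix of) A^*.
A^* = A^T =
[[3, 3, -1],
 [1, -2, 2],
 [-2, -3, -2]]

For real matrices with standard dot products, the defining identity <Ax, y> = <x, A^* y> gives (Ax)^T y = x^T (A^*) y, i.e. x^T A^T y = x^T (A^*) y. Since this holds for all x, y, we must have A^* = A^T. Therefore
A^* =
[[3, 3, -1],
 [1, -2, 2],
 [-2, -3, -2]].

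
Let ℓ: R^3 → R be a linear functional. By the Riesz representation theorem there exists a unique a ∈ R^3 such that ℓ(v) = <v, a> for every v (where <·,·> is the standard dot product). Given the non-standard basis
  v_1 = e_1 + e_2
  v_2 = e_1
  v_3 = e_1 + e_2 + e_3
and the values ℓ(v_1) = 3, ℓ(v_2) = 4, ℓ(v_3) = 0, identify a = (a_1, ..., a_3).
a = (4, -1, -3)

Write a = (a_1, ..., a_3) in the standard basis. For each basis vector v_i, ℓ(v_i) = <v_i, a> is a linear equation in the a_j's. Collect the n equations into a matrix system V a = ℓ, where row i of V is v_i (expressed in the standard basis). Since V is invertible (lower-triangular with 1s on the diagonal, up to permutation), solve by back-substitution:
  V =
[[1, 1, 0],
 [1, 0, 0],
 [1, 1, 1]]
  V a = (3, 4, 0)
Solving gives a = (4, -1, -3).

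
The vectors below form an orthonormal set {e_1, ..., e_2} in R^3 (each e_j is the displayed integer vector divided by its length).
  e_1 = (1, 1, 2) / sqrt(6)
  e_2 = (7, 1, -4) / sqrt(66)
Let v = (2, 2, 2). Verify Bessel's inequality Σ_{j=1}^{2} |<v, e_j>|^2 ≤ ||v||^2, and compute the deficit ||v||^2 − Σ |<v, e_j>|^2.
Σ |<v, e_j>|^2 = 128/11; ||v||^2 = 12; deficit = 4/11

Write each e_j = u_j / sqrt(<u_j, u_j>) where u_j is the displayed integer vector. Then <v, e_j> = <v, u_j> / sqrt(<u_j, u_j>), so |<v, e_j>|^2 = <v, u_j>^2 / <u_j, u_j>.
Coefficients: <v, e_1> = 8/sqrt(6), <v, e_2> = 8/sqrt(66).
Square and sum: Σ |<v, e_j>|^2 = 128/11.
Compute ||v||^2 = v·v = 12.
Deficit = 12 − 128/11 = 4/11 ≥ 0, confirming Bessel's inequality. (The deficit equals ||v − Σ <v,e_j> e_j||^2, the squared distance from v to span{e_j}.)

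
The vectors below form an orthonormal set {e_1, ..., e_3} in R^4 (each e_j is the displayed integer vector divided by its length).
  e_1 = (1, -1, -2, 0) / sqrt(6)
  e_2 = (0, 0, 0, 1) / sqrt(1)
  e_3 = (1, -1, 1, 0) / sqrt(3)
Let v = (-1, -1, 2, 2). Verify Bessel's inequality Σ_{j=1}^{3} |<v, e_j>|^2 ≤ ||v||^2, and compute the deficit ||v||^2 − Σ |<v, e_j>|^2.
Σ |<v, e_j>|^2 = 8; ||v||^2 = 10; deficit = 2

Write each e_j = u_j / sqrt(<u_j, u_j>) where u_j is the displayed integer vector. Then <v, e_j> = <v, u_j> / sqrt(<u_j, u_j>), so |<v, e_j>|^2 = <v, u_j>^2 / <u_j, u_j>.
Coefficients: <v, e_1> = -4/sqrt(6), <v, e_2> = 2/sqrt(1), <v, e_3> = 2/sqrt(3).
Square and sum: Σ |<v, e_j>|^2 = 8.
Compute ||v||^2 = v·v = 10.
Deficit = 10 − 8 = 2 ≥ 0, confirming Bessel's inequality. (The deficit equals ||v − Σ <v,e_j> e_j||^2, the squared distance from v to span{e_j}.)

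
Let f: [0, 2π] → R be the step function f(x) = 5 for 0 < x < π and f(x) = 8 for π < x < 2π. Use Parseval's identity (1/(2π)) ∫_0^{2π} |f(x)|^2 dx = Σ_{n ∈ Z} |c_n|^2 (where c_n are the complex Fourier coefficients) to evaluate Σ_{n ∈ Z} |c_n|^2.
Σ |c_n|^2 = 89/2

Parseval equates the L^2 energy of f (normalised by 1/(2π)) with the ℓ^2 sum of its Fourier coefficients: (1/(2π)) ∫_0^{2π} |f|^2 = Σ |c_n|^2.
Compute the left side: (1/(2π)) [∫_0^π 5^2 dx + ∫_π^{2π} 8^2 dx] = (1/(2π)) · (25π + 64π) = (25 + 64)/2 = 89/2.
So Σ_{n ∈ Z} |c_n|^2 = 89/2.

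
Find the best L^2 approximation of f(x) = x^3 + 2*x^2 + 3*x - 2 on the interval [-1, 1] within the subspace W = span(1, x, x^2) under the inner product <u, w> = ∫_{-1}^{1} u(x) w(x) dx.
g(x) = 2*x^2 + 18*x/5 - 2

The best approximation g ∈ W is the orthogonal projection of f onto W. Writing g = a_0 + a_1 x + a_2 x^2, the coefficients solve the normal equations G · a = b where
  G_{ij} = <φ_i, φ_j> and b_i = <f, φ_i>, with φ_0 = 1, φ_1 = x, φ_2 = x^2.
G =
  [2, 0, 2/3]
  [0, 2/3, 0]
  [2/3, 0, 2/5],
b = (-8/3, 12/5, -8/15).
Solving gives a_0 = -2, a_1 = 18/5, a_2 = 2, so
  g(x) = 2*x^2 + 18*x/5 - 2.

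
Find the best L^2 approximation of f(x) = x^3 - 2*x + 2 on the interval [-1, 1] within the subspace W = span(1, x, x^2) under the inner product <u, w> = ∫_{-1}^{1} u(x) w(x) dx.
g(x) = 2 - 7*x/5

The best approximation g ∈ W is the orthogonal projection of f onto W. Writing g = a_0 + a_1 x + a_2 x^2, the coefficients solve the normal equations G · a = b where
  G_{ij} = <φ_i, φ_j> and b_i = <f, φ_i>, with φ_0 = 1, φ_1 = x, φ_2 = x^2.
G =
  [2, 0, 2/3]
  [0, 2/3, 0]
  [2/3, 0, 2/5],
b = (4, -14/15, 4/3).
Solving gives a_0 = 2, a_1 = -7/5, a_2 = 0, so
  g(x) = 2 - 7*x/5.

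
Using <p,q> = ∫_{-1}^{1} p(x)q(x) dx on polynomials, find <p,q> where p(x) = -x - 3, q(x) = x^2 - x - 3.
<p,q> = 50/3

Expand the product: p(x)·q(x) = -x^3 - 2*x^2 + 6*x + 9.
∫_{-1}^{1} of each monomial x^k gives [2/(k+1) if k even, 0 if k odd]. Integrating term-by-term (or equivalently evaluating the antiderivative F(x) = -x^4/4 - 2*x^3/3 + 3*x^2 + 9*x at the endpoints):
  F(1) − F(−1) = 133/12 − (-67/12) = 50/3.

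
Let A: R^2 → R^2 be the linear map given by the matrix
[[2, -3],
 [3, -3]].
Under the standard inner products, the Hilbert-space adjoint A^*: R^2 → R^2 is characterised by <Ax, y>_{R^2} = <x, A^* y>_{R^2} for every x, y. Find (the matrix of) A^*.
A^* = A^T =
[[2, 3],
 [-3, -3]]

For real matrices with standard dot products, the defining identity <Ax, y> = <x, A^* y> gives (Ax)^T y = x^T (A^*) y, i.e. x^T A^T y = x^T (A^*) y. Since this holds for all x, y, we must have A^* = A^T. Therefore
A^* =
[[2, 3],
 [-3, -3]].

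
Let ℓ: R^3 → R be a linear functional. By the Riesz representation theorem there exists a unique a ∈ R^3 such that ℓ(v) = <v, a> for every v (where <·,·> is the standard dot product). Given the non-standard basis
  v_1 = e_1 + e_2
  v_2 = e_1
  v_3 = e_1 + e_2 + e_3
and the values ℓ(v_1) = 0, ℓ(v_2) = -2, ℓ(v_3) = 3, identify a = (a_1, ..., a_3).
a = (-2, 2, 3)

Write a = (a_1, ..., a_3) in the standard basis. For each basis vector v_i, ℓ(v_i) = <v_i, a> is a linear equation in the a_j's. Collect the n equations into a matrix system V a = ℓ, where row i of V is v_i (expressed in the standard basis). Since V is invertible (lower-triangular with 1s on the diagonal, up to permutation), solve by back-substitution:
  V =
[[1, 1, 0],
 [1, 0, 0],
 [1, 1, 1]]
  V a = (0, -2, 3)
Solving gives a = (-2, 2, 3).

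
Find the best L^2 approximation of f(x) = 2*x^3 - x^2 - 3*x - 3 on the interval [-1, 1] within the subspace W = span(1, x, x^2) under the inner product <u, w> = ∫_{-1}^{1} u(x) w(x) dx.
g(x) = -x^2 - 9*x/5 - 3

The best approximation g ∈ W is the orthogonal projection of f onto W. Writing g = a_0 + a_1 x + a_2 x^2, the coefficients solve the normal equations G · a = b where
  G_{ij} = <φ_i, φ_j> and b_i = <f, φ_i>, with φ_0 = 1, φ_1 = x, φ_2 = x^2.
G =
  [2, 0, 2/3]
  [0, 2/3, 0]
  [2/3, 0, 2/5],
b = (-20/3, -6/5, -12/5).
Solving gives a_0 = -3, a_1 = -9/5, a_2 = -1, so
  g(x) = -x^2 - 9*x/5 - 3.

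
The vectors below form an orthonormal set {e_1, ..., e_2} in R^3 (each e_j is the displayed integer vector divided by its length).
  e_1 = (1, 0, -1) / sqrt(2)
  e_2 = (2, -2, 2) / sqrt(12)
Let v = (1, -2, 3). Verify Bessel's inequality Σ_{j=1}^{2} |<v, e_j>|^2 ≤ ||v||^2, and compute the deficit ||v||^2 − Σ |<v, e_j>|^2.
Σ |<v, e_j>|^2 = 14; ||v||^2 = 14; deficit = 0

Write each e_j = u_j / sqrt(<u_j, u_j>) where u_j is the displayed integer vector. Then <v, e_j> = <v, u_j> / sqrt(<u_j, u_j>), so |<v, e_j>|^2 = <v, u_j>^2 / <u_j, u_j>.
Coefficients: <v, e_1> = -2/sqrt(2), <v, e_2> = 12/sqrt(12).
Square and sum: Σ |<v, e_j>|^2 = 14.
Compute ||v||^2 = v·v = 14.
Deficit = 14 − 14 = 0 ≥ 0, confirming Bessel's inequality. (The deficit equals ||v − Σ <v,e_j> e_j||^2, the squared distance from v to span{e_j}.)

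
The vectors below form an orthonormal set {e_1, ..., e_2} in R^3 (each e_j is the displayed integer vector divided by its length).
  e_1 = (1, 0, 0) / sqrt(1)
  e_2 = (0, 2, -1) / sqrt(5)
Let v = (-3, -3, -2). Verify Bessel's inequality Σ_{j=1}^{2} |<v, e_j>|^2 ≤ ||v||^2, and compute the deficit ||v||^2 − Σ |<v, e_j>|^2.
Σ |<v, e_j>|^2 = 61/5; ||v||^2 = 22; deficit = 49/5

Write each e_j = u_j / sqrt(<u_j, u_j>) where u_j is the displayed integer vector. Then <v, e_j> = <v, u_j> / sqrt(<u_j, u_j>), so |<v, e_j>|^2 = <v, u_j>^2 / <u_j, u_j>.
Coefficients: <v, e_1> = -3/sqrt(1), <v, e_2> = -4/sqrt(5).
Square and sum: Σ |<v, e_j>|^2 = 61/5.
Compute ||v||^2 = v·v = 22.
Deficit = 22 − 61/5 = 49/5 ≥ 0, confirming Bessel's inequality. (The deficit equals ||v − Σ <v,e_j> e_j||^2, the squared distance from v to span{e_j}.)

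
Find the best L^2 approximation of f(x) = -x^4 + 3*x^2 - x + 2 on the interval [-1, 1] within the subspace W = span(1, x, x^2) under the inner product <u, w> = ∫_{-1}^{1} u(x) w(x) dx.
g(x) = 15*x^2/7 - x + 73/35

The best approximation g ∈ W is the orthogonal projection of f onto W. Writing g = a_0 + a_1 x + a_2 x^2, the coefficients solve the normal equations G · a = b where
  G_{ij} = <φ_i, φ_j> and b_i = <f, φ_i>, with φ_0 = 1, φ_1 = x, φ_2 = x^2.
G =
  [2, 0, 2/3]
  [0, 2/3, 0]
  [2/3, 0, 2/5],
b = (28/5, -2/3, 236/105).
Solving gives a_0 = 73/35, a_1 = -1, a_2 = 15/7, so
  g(x) = 15*x^2/7 - x + 73/35.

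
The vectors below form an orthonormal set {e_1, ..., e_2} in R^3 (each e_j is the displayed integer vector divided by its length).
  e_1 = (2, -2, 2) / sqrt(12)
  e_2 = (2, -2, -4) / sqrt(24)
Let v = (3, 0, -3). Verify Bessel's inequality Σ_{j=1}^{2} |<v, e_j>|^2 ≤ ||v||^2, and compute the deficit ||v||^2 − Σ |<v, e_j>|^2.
Σ |<v, e_j>|^2 = 27/2; ||v||^2 = 18; deficit = 9/2

Write each e_j = u_j / sqrt(<u_j, u_j>) where u_j is the displayed integer vector. Then <v, e_j> = <v, u_j> / sqrt(<u_j, u_j>), so |<v, e_j>|^2 = <v, u_j>^2 / <u_j, u_j>.
Coefficients: <v, e_1> = 0/sqrt(12), <v, e_2> = 18/sqrt(24).
Square and sum: Σ |<v, e_j>|^2 = 27/2.
Compute ||v||^2 = v·v = 18.
Deficit = 18 − 27/2 = 9/2 ≥ 0, confirming Bessel's inequality. (The deficit equals ||v − Σ <v,e_j> e_j||^2, the squared distance from v to span{e_j}.)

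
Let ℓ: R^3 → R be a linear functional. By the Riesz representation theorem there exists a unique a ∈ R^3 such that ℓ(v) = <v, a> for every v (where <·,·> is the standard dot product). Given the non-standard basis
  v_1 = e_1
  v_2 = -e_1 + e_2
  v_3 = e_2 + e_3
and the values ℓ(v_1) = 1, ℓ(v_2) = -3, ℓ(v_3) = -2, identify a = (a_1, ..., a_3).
a = (1, -2, 0)

Write a = (a_1, ..., a_3) in the standard basis. For each basis vector v_i, ℓ(v_i) = <v_i, a> is a linear equation in the a_j's. Collect the n equations into a matrix system V a = ℓ, where row i of V is v_i (expressed in the standard basis). Since V is invertible (lower-triangular with 1s on the diagonal, up to permutation), solve by back-substitution:
  V =
[[1, 0, 0],
 [-1, 1, 0],
 [0, 1, 1]]
  V a = (1, -3, -2)
Solving gives a = (1, -2, 0).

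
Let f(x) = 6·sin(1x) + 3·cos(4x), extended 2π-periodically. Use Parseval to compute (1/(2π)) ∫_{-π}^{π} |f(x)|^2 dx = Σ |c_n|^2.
Σ |c_n|^2 = 45/2

Expand |f|^2 and use orthogonality of {sin(nx), cos(mx)} on [-π, π]:
  ∫_{-π}^{π} sin(nx)^2 dx = π, ∫ cos(mx)^2 dx = π, and cross terms integrate to 0.
So ∫_{-π}^{π} f(x)^2 dx = 6^2 · π + 3^2 · π = (36 + 9)π.
Divide by 2π: (36 + 9)/2 = 45/2.
By Parseval, this equals Σ |c_n|^2.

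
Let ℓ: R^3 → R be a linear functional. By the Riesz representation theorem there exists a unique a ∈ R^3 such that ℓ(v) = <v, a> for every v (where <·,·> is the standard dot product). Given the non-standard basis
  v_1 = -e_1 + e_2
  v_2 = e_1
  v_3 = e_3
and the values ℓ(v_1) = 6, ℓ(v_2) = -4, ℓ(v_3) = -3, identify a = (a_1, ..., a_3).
a = (-4, 2, -3)

Write a = (a_1, ..., a_3) in the standard basis. For each basis vector v_i, ℓ(v_i) = <v_i, a> is a linear equation in the a_j's. Collect the n equations into a matrix system V a = ℓ, where row i of V is v_i (expressed in the standard basis). Since V is invertible (lower-triangular with 1s on the diagonal, up to permutation), solve by back-substitution:
  V =
[[-1, 1, 0],
 [1, 0, 0],
 [0, 0, 1]]
  V a = (6, -4, -3)
Solving gives a = (-4, 2, -3).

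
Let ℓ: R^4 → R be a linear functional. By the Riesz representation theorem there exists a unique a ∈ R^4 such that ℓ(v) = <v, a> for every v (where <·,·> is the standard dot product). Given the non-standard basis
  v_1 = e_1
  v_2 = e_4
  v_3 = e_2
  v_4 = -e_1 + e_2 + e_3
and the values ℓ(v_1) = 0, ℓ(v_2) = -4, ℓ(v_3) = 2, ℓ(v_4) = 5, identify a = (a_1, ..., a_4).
a = (0, 2, 3, -4)

Write a = (a_1, ..., a_4) in the standard basis. For each basis vector v_i, ℓ(v_i) = <v_i, a> is a linear equation in the a_j's. Collect the n equations into a matrix system V a = ℓ, where row i of V is v_i (expressed in the standard basis). Since V is invertible (lower-triangular with 1s on the diagonal, up to permutation), solve by back-substitution:
  V =
[[1, 0, 0, 0],
 [0, 0, 0, 1],
 [0, 1, 0, 0],
 [-1, 1, 1, 0]]
  V a = (0, -4, 2, 5)
Solving gives a = (0, 2, 3, -4).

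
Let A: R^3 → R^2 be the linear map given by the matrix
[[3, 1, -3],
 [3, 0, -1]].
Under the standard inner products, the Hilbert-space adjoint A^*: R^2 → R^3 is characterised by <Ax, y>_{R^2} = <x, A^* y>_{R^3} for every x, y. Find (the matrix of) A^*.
A^* = A^T =
[[3, 3],
 [1, 0],
 [-3, -1]]

For real matrices with standard dot products, the defining identity <Ax, y> = <x, A^* y> gives (Ax)^T y = x^T (A^*) y, i.e. x^T A^T y = x^T (A^*) y. Since this holds for all x, y, we must have A^* = A^T. Therefore
A^* =
[[3, 3],
 [1, 0],
 [-3, -1]].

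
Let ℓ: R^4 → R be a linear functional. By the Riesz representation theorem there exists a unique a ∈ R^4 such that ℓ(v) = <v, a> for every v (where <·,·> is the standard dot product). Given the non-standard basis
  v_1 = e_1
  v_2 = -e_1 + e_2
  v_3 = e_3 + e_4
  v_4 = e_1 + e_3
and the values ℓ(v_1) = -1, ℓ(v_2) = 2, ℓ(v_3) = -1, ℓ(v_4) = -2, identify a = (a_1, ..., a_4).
a = (-1, 1, -1, 0)

Write a = (a_1, ..., a_4) in the standard basis. For each basis vector v_i, ℓ(v_i) = <v_i, a> is a linear equation in the a_j's. Collect the n equations into a matrix system V a = ℓ, where row i of V is v_i (expressed in the standard basis). Since V is invertible (lower-triangular with 1s on the diagonal, up to permutation), solve by back-substitution:
  V =
[[1, 0, 0, 0],
 [-1, 1, 0, 0],
 [0, 0, 1, 1],
 [1, 0, 1, 0]]
  V a = (-1, 2, -1, -2)
Solving gives a = (-1, 1, -1, 0).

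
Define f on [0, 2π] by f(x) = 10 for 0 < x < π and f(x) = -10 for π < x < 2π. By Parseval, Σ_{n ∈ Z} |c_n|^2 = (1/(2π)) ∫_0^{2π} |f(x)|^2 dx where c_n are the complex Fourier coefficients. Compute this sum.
Σ |c_n|^2 = 100

Parseval equates the L^2 energy of f (normalised by 1/(2π)) with the ℓ^2 sum of its Fourier coefficients: (1/(2π)) ∫_0^{2π} |f|^2 = Σ |c_n|^2.
Compute the left side: (1/(2π)) [∫_0^π 10^2 dx + ∫_π^{2π} (-10)^2 dx] = (1/(2π)) · (100π + 100π) = (100 + 100)/2 = 100.
So Σ_{n ∈ Z} |c_n|^2 = 100.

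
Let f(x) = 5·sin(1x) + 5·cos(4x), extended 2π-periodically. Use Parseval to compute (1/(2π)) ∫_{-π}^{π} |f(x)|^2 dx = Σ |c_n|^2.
Σ |c_n|^2 = 25

Expand |f|^2 and use orthogonality of {sin(nx), cos(mx)} on [-π, π]:
  ∫_{-π}^{π} sin(nx)^2 dx = π, ∫ cos(mx)^2 dx = π, and cross terms integrate to 0.
So ∫_{-π}^{π} f(x)^2 dx = 5^2 · π + 5^2 · π = (25 + 25)π.
Divide by 2π: (25 + 25)/2 = 25.
By Parseval, this equals Σ |c_n|^2.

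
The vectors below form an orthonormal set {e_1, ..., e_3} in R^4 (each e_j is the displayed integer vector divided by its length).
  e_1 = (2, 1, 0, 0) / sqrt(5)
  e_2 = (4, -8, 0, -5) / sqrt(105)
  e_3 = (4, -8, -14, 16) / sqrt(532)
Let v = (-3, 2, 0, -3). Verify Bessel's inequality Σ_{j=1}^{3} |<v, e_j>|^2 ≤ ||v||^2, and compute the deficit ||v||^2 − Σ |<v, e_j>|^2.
Σ |<v, e_j>|^2 = 47/3; ||v||^2 = 22; deficit = 19/3

Write each e_j = u_j / sqrt(<u_j, u_j>) where u_j is the displayed integer vector. Then <v, e_j> = <v, u_j> / sqrt(<u_j, u_j>), so |<v, e_j>|^2 = <v, u_j>^2 / <u_j, u_j>.
Coefficients: <v, e_1> = -4/sqrt(5), <v, e_2> = -13/sqrt(105), <v, e_3> = -76/sqrt(532).
Square and sum: Σ |<v, e_j>|^2 = 47/3.
Compute ||v||^2 = v·v = 22.
Deficit = 22 − 47/3 = 19/3 ≥ 0, confirming Bessel's inequality. (The deficit equals ||v − Σ <v,e_j> e_j||^2, the squared distance from v to span{e_j}.)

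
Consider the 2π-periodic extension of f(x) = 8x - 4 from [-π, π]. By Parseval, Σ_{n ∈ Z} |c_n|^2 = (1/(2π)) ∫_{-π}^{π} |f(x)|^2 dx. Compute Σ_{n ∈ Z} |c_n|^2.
Σ |c_n|^2 = 64π^2/3 + 16

Expand and integrate term by term over [-π, π]:
  ∫ (8x)^2 dx = 64·(2π^3/3); ∫ 2·8·(-4)·x dx = 0 (odd integrand); ∫ (-4)^2 dx = 16·2π.
So (1/(2π)) ∫_{-π}^{π} (8x - 4)^2 dx = 64π^2/3 + 16 = 64π^2/3 + 16.
Parseval ⇒ Σ |c_n|^2 = 64π^2/3 + 16.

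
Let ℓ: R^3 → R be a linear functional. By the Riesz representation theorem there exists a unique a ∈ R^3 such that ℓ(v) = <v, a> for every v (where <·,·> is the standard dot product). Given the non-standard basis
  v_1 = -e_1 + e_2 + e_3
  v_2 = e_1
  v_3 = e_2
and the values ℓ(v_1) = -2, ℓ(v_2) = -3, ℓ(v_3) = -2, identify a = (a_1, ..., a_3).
a = (-3, -2, -3)

Write a = (a_1, ..., a_3) in the standard basis. For each basis vector v_i, ℓ(v_i) = <v_i, a> is a linear equation in the a_j's. Collect the n equations into a matrix system V a = ℓ, where row i of V is v_i (expressed in the standard basis). Since V is invertible (lower-triangular with 1s on the diagonal, up to permutation), solve by back-substitution:
  V =
[[-1, 1, 1],
 [1, 0, 0],
 [0, 1, 0]]
  V a = (-2, -3, -2)
Solving gives a = (-3, -2, -3).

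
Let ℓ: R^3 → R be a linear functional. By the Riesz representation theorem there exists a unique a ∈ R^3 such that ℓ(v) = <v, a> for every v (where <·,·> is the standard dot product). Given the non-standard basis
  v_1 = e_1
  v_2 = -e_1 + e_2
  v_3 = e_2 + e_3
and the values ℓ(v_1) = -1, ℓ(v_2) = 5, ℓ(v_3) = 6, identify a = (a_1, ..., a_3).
a = (-1, 4, 2)

Write a = (a_1, ..., a_3) in the standard basis. For each basis vector v_i, ℓ(v_i) = <v_i, a> is a linear equation in the a_j's. Collect the n equations into a matrix system V a = ℓ, where row i of V is v_i (expressed in the standard basis). Since V is invertible (lower-triangular with 1s on the diagonal, up to permutation), solve by back-substitution:
  V =
[[1, 0, 0],
 [-1, 1, 0],
 [0, 1, 1]]
  V a = (-1, 5, 6)
Solving gives a = (-1, 4, 2).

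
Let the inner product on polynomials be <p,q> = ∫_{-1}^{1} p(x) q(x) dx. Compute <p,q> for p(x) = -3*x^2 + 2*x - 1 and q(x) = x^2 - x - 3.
<p,q> = 44/5

Expand the product: p(x)·q(x) = -3*x^4 + 5*x^3 + 6*x^2 - 5*x + 3.
∫_{-1}^{1} of each monomial x^k gives [2/(k+1) if k even, 0 if k odd]. Integrating term-by-term (or equivalently evaluating the antiderivative F(x) = -3*x^5/5 + 5*x^4/4 + 2*x^3 - 5*x^2/2 + 3*x at the endpoints):
  F(1) − F(−1) = 63/20 − (-113/20) = 44/5.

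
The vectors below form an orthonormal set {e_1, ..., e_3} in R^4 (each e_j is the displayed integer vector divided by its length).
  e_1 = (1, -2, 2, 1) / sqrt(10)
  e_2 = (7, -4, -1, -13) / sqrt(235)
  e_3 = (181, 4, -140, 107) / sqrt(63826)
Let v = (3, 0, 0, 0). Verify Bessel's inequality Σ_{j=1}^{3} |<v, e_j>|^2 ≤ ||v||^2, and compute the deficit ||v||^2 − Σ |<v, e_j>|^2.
Σ |<v, e_j>|^2 = 5022/679; ||v||^2 = 9; deficit = 1089/679

Write each e_j = u_j / sqrt(<u_j, u_j>) where u_j is the displayed integer vector. Then <v, e_j> = <v, u_j> / sqrt(<u_j, u_j>), so |<v, e_j>|^2 = <v, u_j>^2 / <u_j, u_j>.
Coefficients: <v, e_1> = 3/sqrt(10), <v, e_2> = 21/sqrt(235), <v, e_3> = 543/sqrt(63826).
Square and sum: Σ |<v, e_j>|^2 = 5022/679.
Compute ||v||^2 = v·v = 9.
Deficit = 9 − 5022/679 = 1089/679 ≥ 0, confirming Bessel's inequality. (The deficit equals ||v − Σ <v,e_j> e_j||^2, the squared distance from v to span{e_j}.)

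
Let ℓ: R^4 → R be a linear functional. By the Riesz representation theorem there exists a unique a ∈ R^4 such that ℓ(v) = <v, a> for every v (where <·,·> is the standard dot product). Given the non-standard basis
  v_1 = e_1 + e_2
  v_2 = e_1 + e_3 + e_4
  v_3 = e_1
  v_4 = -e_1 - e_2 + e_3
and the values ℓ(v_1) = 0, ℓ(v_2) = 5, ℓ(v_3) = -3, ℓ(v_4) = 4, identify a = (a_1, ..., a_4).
a = (-3, 3, 4, 4)

Write a = (a_1, ..., a_4) in the standard basis. For each basis vector v_i, ℓ(v_i) = <v_i, a> is a linear equation in the a_j's. Collect the n equations into a matrix system V a = ℓ, where row i of V is v_i (expressed in the standard basis). Since V is invertible (lower-triangular with 1s on the diagonal, up to permutation), solve by back-substitution:
  V =
[[1, 1, 0, 0],
 [1, 0, 1, 1],
 [1, 0, 0, 0],
 [-1, -1, 1, 0]]
  V a = (0, 5, -3, 4)
Solving gives a = (-3, 3, 4, 4).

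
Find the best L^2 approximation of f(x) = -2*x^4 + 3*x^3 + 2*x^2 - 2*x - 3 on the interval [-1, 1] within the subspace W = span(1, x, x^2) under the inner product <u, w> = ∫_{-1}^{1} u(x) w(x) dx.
g(x) = 2*x^2/7 - x/5 - 99/35

The best approximation g ∈ W is the orthogonal projection of f onto W. Writing g = a_0 + a_1 x + a_2 x^2, the coefficients solve the normal equations G · a = b where
  G_{ij} = <φ_i, φ_j> and b_i = <f, φ_i>, with φ_0 = 1, φ_1 = x, φ_2 = x^2.
G =
  [2, 0, 2/3]
  [0, 2/3, 0]
  [2/3, 0, 2/5],
b = (-82/15, -2/15, -62/35).
Solving gives a_0 = -99/35, a_1 = -1/5, a_2 = 2/7, so
  g(x) = 2*x^2/7 - x/5 - 99/35.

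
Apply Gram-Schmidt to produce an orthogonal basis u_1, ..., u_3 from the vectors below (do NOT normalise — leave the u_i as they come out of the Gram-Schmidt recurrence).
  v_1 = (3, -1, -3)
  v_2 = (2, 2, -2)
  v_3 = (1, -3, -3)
Orthogonal basis:
  u_1 = (3, -1, -3)
  u_2 = (8/19, 48/19, -8/19)
  u_3 = (-1, 0, -1)

Apply the Gram-Schmidt recurrence
  u_1 = v_1
  u_i = v_i − Σ_{j<i} ((v_i · u_j) / (u_j · u_j)) · u_j.

Step by step this gives:
  u_1 = (3, -1, -3)
  u_2 = (8/19, 48/19, -8/19)
  u_3 = (-1, 0, -1)

Orthogonality check:
  u_2 · u_1 = 0 (should be 0)
  u_3 · u_1 = 0 (should be 0)
  u_3 · u_2 = 0 (should be 0)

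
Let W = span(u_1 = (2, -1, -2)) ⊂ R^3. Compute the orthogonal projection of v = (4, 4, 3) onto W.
proj_W(v) = (-4/9, 2/9, 4/9)

Set up U = [u_1 | ... | u_1] ∈ R^(3×1). The projector onto W = col(U) is P = U (U^T U)^(-1) U^T.
Compute U^T U =
  [9],
and U^T v = (-2).
Solve U^T U · c = U^T v for the coefficients: c = (-2/9). The projection is proj_W(v) = U c.
Check: (v - proj_W(v)) · u_1 = 0  (should be 0).
Result: proj_W(v) = (-4/9, 2/9, 4/9).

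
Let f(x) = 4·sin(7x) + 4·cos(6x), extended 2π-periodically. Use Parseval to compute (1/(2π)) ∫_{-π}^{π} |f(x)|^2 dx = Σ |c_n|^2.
Σ |c_n|^2 = 16

Expand |f|^2 and use orthogonality of {sin(nx), cos(mx)} on [-π, π]:
  ∫_{-π}^{π} sin(nx)^2 dx = π, ∫ cos(mx)^2 dx = π, and cross terms integrate to 0.
So ∫_{-π}^{π} f(x)^2 dx = 4^2 · π + 4^2 · π = (16 + 16)π.
Divide by 2π: (16 + 16)/2 = 16.
By Parseval, this equals Σ |c_n|^2.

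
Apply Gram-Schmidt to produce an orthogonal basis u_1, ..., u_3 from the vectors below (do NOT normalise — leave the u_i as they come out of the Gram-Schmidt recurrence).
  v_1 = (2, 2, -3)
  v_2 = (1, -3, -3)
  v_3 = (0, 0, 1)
Orthogonal basis:
  u_1 = (2, 2, -3)
  u_2 = (7/17, -61/17, -36/17)
  u_3 = (60/149, -12/149, 32/149)

Apply the Gram-Schmidt recurrence
  u_1 = v_1
  u_i = v_i − Σ_{j<i} ((v_i · u_j) / (u_j · u_j)) · u_j.

Step by step this gives:
  u_1 = (2, 2, -3)
  u_2 = (7/17, -61/17, -36/17)
  u_3 = (60/149, -12/149, 32/149)

Orthogonality check:
  u_2 · u_1 = 0 (should be 0)
  u_3 · u_1 = 0 (should be 0)
  u_3 · u_2 = 0 (should be 0)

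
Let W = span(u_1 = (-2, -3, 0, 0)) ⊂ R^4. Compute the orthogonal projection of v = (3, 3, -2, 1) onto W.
proj_W(v) = (30/13, 45/13, 0, 0)

Set up U = [u_1 | ... | u_1] ∈ R^(4×1). The projector onto W = col(U) is P = U (U^T U)^(-1) U^T.
Compute U^T U =
  [13],
and U^T v = (-15).
Solve U^T U · c = U^T v for the coefficients: c = (-15/13). The projection is proj_W(v) = U c.
Check: (v - proj_W(v)) · u_1 = 0  (should be 0).
Result: proj_W(v) = (30/13, 45/13, 0, 0).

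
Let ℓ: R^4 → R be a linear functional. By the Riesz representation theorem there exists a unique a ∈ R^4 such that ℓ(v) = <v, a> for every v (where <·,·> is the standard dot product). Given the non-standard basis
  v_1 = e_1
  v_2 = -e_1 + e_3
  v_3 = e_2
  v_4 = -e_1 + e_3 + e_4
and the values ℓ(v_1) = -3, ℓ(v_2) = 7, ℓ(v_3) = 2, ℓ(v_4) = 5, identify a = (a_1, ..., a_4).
a = (-3, 2, 4, -2)

Write a = (a_1, ..., a_4) in the standard basis. For each basis vector v_i, ℓ(v_i) = <v_i, a> is a linear equation in the a_j's. Collect the n equations into a matrix system V a = ℓ, where row i of V is v_i (expressed in the standard basis). Since V is invertible (lower-triangular with 1s on the diagonal, up to permutation), solve by back-substitution:
  V =
[[1, 0, 0, 0],
 [-1, 0, 1, 0],
 [0, 1, 0, 0],
 [-1, 0, 1, 1]]
  V a = (-3, 7, 2, 5)
Solving gives a = (-3, 2, 4, -2).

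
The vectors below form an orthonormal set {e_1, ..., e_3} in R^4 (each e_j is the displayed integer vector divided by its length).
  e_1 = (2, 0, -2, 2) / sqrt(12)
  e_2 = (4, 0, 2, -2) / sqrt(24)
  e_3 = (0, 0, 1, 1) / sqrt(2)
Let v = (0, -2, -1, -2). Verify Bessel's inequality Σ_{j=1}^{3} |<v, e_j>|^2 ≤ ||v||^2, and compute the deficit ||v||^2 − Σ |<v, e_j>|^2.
Σ |<v, e_j>|^2 = 5; ||v||^2 = 9; deficit = 4

Write each e_j = u_j / sqrt(<u_j, u_j>) where u_j is the displayed integer vector. Then <v, e_j> = <v, u_j> / sqrt(<u_j, u_j>), so |<v, e_j>|^2 = <v, u_j>^2 / <u_j, u_j>.
Coefficients: <v, e_1> = -2/sqrt(12), <v, e_2> = 2/sqrt(24), <v, e_3> = -3/sqrt(2).
Square and sum: Σ |<v, e_j>|^2 = 5.
Compute ||v||^2 = v·v = 9.
Deficit = 9 − 5 = 4 ≥ 0, confirming Bessel's inequality. (The deficit equals ||v − Σ <v,e_j> e_j||^2, the squared distance from v to span{e_j}.)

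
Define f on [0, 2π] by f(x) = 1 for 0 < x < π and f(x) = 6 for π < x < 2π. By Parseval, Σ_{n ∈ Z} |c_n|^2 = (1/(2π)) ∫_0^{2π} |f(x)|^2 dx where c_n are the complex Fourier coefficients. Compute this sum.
Σ |c_n|^2 = 37/2

Parseval equates the L^2 energy of f (normalised by 1/(2π)) with the ℓ^2 sum of its Fourier coefficients: (1/(2π)) ∫_0^{2π} |f|^2 = Σ |c_n|^2.
Compute the left side: (1/(2π)) [∫_0^π 1^2 dx + ∫_π^{2π} 6^2 dx] = (1/(2π)) · (1π + 36π) = (1 + 36)/2 = 37/2.
So Σ_{n ∈ Z} |c_n|^2 = 37/2.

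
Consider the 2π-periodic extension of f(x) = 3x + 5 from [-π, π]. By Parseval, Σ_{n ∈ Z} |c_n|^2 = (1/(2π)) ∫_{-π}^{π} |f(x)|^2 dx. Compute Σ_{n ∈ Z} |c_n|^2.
Σ |c_n|^2 = 3π^2 + 25

Expand and integrate term by term over [-π, π]:
  ∫ (3x)^2 dx = 9·(2π^3/3); ∫ 2·3·(5)·x dx = 0 (odd integrand); ∫ 5^2 dx = 25·2π.
So (1/(2π)) ∫_{-π}^{π} (3x + 5)^2 dx = 9π^2/3 + 25 = 3π^2 + 25.
Parseval ⇒ Σ |c_n|^2 = 3π^2 + 25.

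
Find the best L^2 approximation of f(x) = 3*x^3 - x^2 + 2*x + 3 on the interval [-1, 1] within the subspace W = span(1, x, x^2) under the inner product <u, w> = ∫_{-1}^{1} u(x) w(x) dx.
g(x) = -x^2 + 19*x/5 + 3

The best approximation g ∈ W is the orthogonal projection of f onto W. Writing g = a_0 + a_1 x + a_2 x^2, the coefficients solve the normal equations G · a = b where
  G_{ij} = <φ_i, φ_j> and b_i = <f, φ_i>, with φ_0 = 1, φ_1 = x, φ_2 = x^2.
G =
  [2, 0, 2/3]
  [0, 2/3, 0]
  [2/3, 0, 2/5],
b = (16/3, 38/15, 8/5).
Solving gives a_0 = 3, a_1 = 19/5, a_2 = -1, so
  g(x) = -x^2 + 19*x/5 + 3.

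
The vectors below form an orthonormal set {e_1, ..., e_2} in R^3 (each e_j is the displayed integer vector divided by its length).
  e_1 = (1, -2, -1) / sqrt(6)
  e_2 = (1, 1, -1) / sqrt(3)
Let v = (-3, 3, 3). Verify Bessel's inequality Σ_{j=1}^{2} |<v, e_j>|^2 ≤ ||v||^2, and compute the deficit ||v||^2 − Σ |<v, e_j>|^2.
Σ |<v, e_j>|^2 = 27; ||v||^2 = 27; deficit = 0

Write each e_j = u_j / sqrt(<u_j, u_j>) where u_j is the displayed integer vector. Then <v, e_j> = <v, u_j> / sqrt(<u_j, u_j>), so |<v, e_j>|^2 = <v, u_j>^2 / <u_j, u_j>.
Coefficients: <v, e_1> = -12/sqrt(6), <v, e_2> = -3/sqrt(3).
Square and sum: Σ |<v, e_j>|^2 = 27.
Compute ||v||^2 = v·v = 27.
Deficit = 27 − 27 = 0 ≥ 0, confirming Bessel's inequality. (The deficit equals ||v − Σ <v,e_j> e_j||^2, the squared distance from v to span{e_j}.)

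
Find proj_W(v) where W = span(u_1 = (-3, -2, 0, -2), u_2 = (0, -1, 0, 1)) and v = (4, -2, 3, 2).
proj_W(v) = (36/17, -10/17, 0, 58/17)

Set up U = [u_1 | ... | u_2] ∈ R^(4×2). The projector onto W = col(U) is P = U (U^T U)^(-1) U^T.
Compute U^T U =
  [17, 0]
  [0, 2],
and U^T v = (-12, 4).
Solve U^T U · c = U^T v for the coefficients: c = (-12/17, 2). The projection is proj_W(v) = U c.
Check: (v - proj_W(v)) · u_1 = 0  (should be 0).
Check: (v - proj_W(v)) · u_2 = 0  (should be 0).
Result: proj_W(v) = (36/17, -10/17, 0, 58/17).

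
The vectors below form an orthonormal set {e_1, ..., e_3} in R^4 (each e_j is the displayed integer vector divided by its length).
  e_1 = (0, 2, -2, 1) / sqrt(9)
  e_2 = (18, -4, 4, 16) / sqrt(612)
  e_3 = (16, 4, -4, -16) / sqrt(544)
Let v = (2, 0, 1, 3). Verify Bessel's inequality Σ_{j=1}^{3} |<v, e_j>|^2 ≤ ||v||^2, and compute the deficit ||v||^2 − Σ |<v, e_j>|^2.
Σ |<v, e_j>|^2 = 27/2; ||v||^2 = 14; deficit = 1/2

Write each e_j = u_j / sqrt(<u_j, u_j>) where u_j is the displayed integer vector. Then <v, e_j> = <v, u_j> / sqrt(<u_j, u_j>), so |<v, e_j>|^2 = <v, u_j>^2 / <u_j, u_j>.
Coefficients: <v, e_1> = 1/sqrt(9), <v, e_2> = 88/sqrt(612), <v, e_3> = -20/sqrt(544).
Square and sum: Σ |<v, e_j>|^2 = 27/2.
Compute ||v||^2 = v·v = 14.
Deficit = 14 − 27/2 = 1/2 ≥ 0, confirming Bessel's inequality. (The deficit equals ||v − Σ <v,e_j> e_j||^2, the squared distance from v to span{e_j}.)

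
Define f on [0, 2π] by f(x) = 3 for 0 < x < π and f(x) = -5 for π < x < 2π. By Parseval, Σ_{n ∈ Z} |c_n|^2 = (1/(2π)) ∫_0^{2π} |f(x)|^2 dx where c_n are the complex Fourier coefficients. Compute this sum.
Σ |c_n|^2 = 17

Parseval equates the L^2 energy of f (normalised by 1/(2π)) with the ℓ^2 sum of its Fourier coefficients: (1/(2π)) ∫_0^{2π} |f|^2 = Σ |c_n|^2.
Compute the left side: (1/(2π)) [∫_0^π 3^2 dx + ∫_π^{2π} (-5)^2 dx] = (1/(2π)) · (9π + 25π) = (9 + 25)/2 = 17.
So Σ_{n ∈ Z} |c_n|^2 = 17.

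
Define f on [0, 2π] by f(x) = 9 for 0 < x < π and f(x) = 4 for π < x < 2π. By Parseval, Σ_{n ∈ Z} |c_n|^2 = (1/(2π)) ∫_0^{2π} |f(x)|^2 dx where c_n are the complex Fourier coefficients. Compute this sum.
Σ |c_n|^2 = 97/2

Parseval equates the L^2 energy of f (normalised by 1/(2π)) with the ℓ^2 sum of its Fourier coefficients: (1/(2π)) ∫_0^{2π} |f|^2 = Σ |c_n|^2.
Compute the left side: (1/(2π)) [∫_0^π 9^2 dx + ∫_π^{2π} 4^2 dx] = (1/(2π)) · (81π + 16π) = (81 + 16)/2 = 97/2.
So Σ_{n ∈ Z} |c_n|^2 = 97/2.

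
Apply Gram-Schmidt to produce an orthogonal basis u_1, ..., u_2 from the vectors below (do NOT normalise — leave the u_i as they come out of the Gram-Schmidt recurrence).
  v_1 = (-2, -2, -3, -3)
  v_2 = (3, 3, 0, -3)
Orthogonal basis:
  u_1 = (-2, -2, -3, -3)
  u_2 = (36/13, 36/13, -9/26, -87/26)

Apply the Gram-Schmidt recurrence
  u_1 = v_1
  u_i = v_i − Σ_{j<i} ((v_i · u_j) / (u_j · u_j)) · u_j.

Step by step this gives:
  u_1 = (-2, -2, -3, -3)
  u_2 = (36/13, 36/13, -9/26, -87/26)

Orthogonality check:
  u_2 · u_1 = 0 (should be 0)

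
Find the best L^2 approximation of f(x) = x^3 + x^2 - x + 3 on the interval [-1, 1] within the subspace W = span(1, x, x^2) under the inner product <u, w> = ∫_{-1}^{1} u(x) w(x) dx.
g(x) = x^2 - 2*x/5 + 3

The best approximation g ∈ W is the orthogonal projection of f onto W. Writing g = a_0 + a_1 x + a_2 x^2, the coefficients solve the normal equations G · a = b where
  G_{ij} = <φ_i, φ_j> and b_i = <f, φ_i>, with φ_0 = 1, φ_1 = x, φ_2 = x^2.
G =
  [2, 0, 2/3]
  [0, 2/3, 0]
  [2/3, 0, 2/5],
b = (20/3, -4/15, 12/5).
Solving gives a_0 = 3, a_1 = -2/5, a_2 = 1, so
  g(x) = x^2 - 2*x/5 + 3.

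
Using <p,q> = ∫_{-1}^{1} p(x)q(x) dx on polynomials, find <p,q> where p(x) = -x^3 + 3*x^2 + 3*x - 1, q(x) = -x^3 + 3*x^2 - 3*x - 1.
<p,q> = -144/35

Expand the product: p(x)·q(x) = x^6 - 6*x^5 + 9*x^4 + 2*x^3 - 15*x^2 + 1.
∫_{-1}^{1} of each monomial x^k gives [2/(k+1) if k even, 0 if k odd]. Integrating term-by-term (or equivalently evaluating the antiderivative F(x) = x^7/7 - x^6 + 9*x^5/5 + x^4/2 - 5*x^3 + x at the endpoints):
  F(1) − F(−1) = -179/70 − (109/70) = -144/35.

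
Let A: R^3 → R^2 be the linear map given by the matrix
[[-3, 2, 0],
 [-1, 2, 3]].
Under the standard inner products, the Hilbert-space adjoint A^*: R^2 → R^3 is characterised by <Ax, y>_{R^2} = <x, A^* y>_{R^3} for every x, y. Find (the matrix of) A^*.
A^* = A^T =
[[-3, -1],
 [2, 2],
 [0, 3]]

For real matrices with standard dot products, the defining identity <Ax, y> = <x, A^* y> gives (Ax)^T y = x^T (A^*) y, i.e. x^T A^T y = x^T (A^*) y. Since this holds for all x, y, we must have A^* = A^T. Therefore
A^* =
[[-3, -1],
 [2, 2],
 [0, 3]].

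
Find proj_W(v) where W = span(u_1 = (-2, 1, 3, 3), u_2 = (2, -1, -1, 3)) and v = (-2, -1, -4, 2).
proj_W(v) = (54/43, -27/43, -40/43, 42/43)

Set up U = [u_1 | ... | u_2] ∈ R^(4×2). The projector onto W = col(U) is P = U (U^T U)^(-1) U^T.
Compute U^T U =
  [23, 1]
  [1, 15],
and U^T v = (-3, 7).
Solve U^T U · c = U^T v for the coefficients: c = (-13/86, 41/86). The projection is proj_W(v) = U c.
Check: (v - proj_W(v)) · u_1 = 0  (should be 0).
Check: (v - proj_W(v)) · u_2 = 0  (should be 0).
Result: proj_W(v) = (54/43, -27/43, -40/43, 42/43).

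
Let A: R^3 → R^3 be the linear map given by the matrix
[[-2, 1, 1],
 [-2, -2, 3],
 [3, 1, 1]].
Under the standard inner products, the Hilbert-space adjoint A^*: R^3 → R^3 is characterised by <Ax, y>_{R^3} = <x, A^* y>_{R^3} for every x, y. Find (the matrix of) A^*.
A^* = A^T =
[[-2, -2, 3],
 [1, -2, 1],
 [1, 3, 1]]

For real matrices with standard dot products, the defining identity <Ax, y> = <x, A^* y> gives (Ax)^T y = x^T (A^*) y, i.e. x^T A^T y = x^T (A^*) y. Since this holds for all x, y, we must have A^* = A^T. Therefore
A^* =
[[-2, -2, 3],
 [1, -2, 1],
 [1, 3, 1]].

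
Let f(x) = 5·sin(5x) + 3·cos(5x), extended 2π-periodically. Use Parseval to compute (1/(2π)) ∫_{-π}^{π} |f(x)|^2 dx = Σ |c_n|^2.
Σ |c_n|^2 = 17

Expand |f|^2 and use orthogonality of {sin(nx), cos(mx)} on [-π, π]:
  ∫_{-π}^{π} sin(nx)^2 dx = π, ∫ cos(mx)^2 dx = π, and cross terms integrate to 0.
So ∫_{-π}^{π} f(x)^2 dx = 5^2 · π + 3^2 · π = (25 + 9)π.
Divide by 2π: (25 + 9)/2 = 17.
By Parseval, this equals Σ |c_n|^2.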